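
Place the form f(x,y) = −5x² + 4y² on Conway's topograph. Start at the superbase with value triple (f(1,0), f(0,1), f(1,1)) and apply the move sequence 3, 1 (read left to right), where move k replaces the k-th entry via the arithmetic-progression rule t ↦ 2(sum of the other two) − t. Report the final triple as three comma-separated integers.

start (-5,4,-1) = (f(1,0),f(0,1),f(1,1))
replace slot 3: 2·((-5)+4) − (-1) = -1 → (-5,4,-1)
replace slot 1: 2·(4+(-1)) − (-5) = 11 → (11,4,-1)

11,4,-1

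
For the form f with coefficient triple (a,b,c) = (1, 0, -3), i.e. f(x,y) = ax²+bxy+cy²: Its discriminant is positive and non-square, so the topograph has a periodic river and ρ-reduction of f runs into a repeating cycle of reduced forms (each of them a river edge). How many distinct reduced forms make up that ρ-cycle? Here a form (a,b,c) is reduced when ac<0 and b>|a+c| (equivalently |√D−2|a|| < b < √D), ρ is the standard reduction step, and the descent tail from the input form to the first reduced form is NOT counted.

D = 12, ⌊√D⌋ = 3
descent: ρ → (-3,0,1)
descent: ρ → (1,2,-2)  [lands on river]
river: ρ → (-2,2,1)
ρ-cycle length = 2 (tail of 2 descent steps not counted)

2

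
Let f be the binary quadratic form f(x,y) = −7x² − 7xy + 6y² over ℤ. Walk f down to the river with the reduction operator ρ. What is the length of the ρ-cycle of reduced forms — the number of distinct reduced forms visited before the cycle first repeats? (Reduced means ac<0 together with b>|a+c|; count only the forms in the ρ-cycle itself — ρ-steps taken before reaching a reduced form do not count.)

D = 217, ⌊√D⌋ = 14
descent: ρ → (6,7,-7)  [lands on river]
river: ρ → (-7,7,6)
river: ρ → (6,5,-8)
river: ρ → (-8,11,3)
river: ρ → (3,13,-4)
river: ρ → (-4,11,6)
river: ρ → (6,13,-2)
river: ρ → (-2,11,12)
river: ρ → (12,13,-1)
river: ρ → (-1,13,12)
river: ρ → (12,11,-2)
river: ρ → (-2,13,6)
river: ρ → (6,11,-4)
river: ρ → (-4,13,3)
river: ρ → (3,11,-8)
river: ρ → (-8,5,6)
ρ-cycle length = 16 (tail of 1 descent step not counted)

16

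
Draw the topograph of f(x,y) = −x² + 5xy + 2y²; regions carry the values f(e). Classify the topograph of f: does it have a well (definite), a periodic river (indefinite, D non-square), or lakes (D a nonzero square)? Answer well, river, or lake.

D = b²−4ac = 5² − 4·(-1)·2 = 33
D > 0 non-square ⇒ indefinite ⇒ periodic river

river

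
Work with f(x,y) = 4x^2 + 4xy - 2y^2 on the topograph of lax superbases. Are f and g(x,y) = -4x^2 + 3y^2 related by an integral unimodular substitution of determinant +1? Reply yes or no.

D₁ = 48, D₂ = 48
river cycle of f (length 2): (-2, 4, 4), (4, 4, -2)
river cycle of g (length 2): (3, 6, -1), (-1, 6, 3)
cycles differ ⇒ inequivalent

no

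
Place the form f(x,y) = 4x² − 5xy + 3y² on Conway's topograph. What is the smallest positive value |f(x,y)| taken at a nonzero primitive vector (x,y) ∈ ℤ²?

translate: b→3 (≡-5 mod 8), so (4,-5,3)→(4,3,2)
flip: (4,3,2)→(2,-3,4)
translate: b→1 (≡-3 mod 4), so (2,-3,4)→(2,1,3)
reduced (well bottom): (2,1,3) with a≤c, −a<b≤a
well minimum = a = 2

2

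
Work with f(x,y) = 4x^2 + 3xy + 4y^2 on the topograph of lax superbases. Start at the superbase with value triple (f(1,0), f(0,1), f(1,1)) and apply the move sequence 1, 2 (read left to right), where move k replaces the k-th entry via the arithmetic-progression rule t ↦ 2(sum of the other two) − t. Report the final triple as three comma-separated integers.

start (4,4,11) = (f(1,0),f(0,1),f(1,1))
replace slot 1: 2·(4+11) − 4 = 26 → (26,4,11)
replace slot 2: 2·(26+11) − 4 = 70 → (26,70,11)

26,70,11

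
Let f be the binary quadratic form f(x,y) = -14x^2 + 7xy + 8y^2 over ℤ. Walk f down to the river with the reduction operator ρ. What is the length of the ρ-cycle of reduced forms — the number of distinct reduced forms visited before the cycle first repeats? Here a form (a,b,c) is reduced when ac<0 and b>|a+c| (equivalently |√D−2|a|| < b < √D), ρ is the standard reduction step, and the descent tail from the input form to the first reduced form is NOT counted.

D = 497, ⌊√D⌋ = 22
river: ρ → (8,9,-13)
river: ρ → (-13,17,4)
river: ρ → (4,15,-17)
river: ρ → (-17,19,2)
river: ρ → (2,21,-7)
river: ρ → (-7,21,2)
river: ρ → (2,19,-17)
river: ρ → (-17,15,4)
river: ρ → (4,17,-13)
river: ρ → (-13,9,8)
river: ρ → (8,7,-14)
river: ρ → (-14,21,1)
river: ρ → (1,21,-14)
river: ρ → (-14,7,8)
ρ-cycle length = 14 (tail of 0 descent steps not counted)

14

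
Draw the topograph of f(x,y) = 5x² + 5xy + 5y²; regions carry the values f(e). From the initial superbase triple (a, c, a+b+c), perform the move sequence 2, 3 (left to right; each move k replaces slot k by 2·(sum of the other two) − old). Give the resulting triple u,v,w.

start (5,5,15) = (f(1,0),f(0,1),f(1,1))
replace slot 2: 2·(5+15) − 5 = 35 → (5,35,15)
replace slot 3: 2·(5+35) − 15 = 65 → (5,35,65)

5,35,65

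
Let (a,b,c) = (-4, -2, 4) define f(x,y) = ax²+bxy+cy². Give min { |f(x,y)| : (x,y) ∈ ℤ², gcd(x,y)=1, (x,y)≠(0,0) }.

descent: ρ → (4,2,-4)  [lands on river]
river: ρ → (-4,6,2)
river: ρ → (2,6,-4)
river: ρ → (-4,2,4)
river: ρ → (4,6,-2)
river: ρ → (-2,6,4)
closes: descent 1, river 6
min |a| on river = 2

2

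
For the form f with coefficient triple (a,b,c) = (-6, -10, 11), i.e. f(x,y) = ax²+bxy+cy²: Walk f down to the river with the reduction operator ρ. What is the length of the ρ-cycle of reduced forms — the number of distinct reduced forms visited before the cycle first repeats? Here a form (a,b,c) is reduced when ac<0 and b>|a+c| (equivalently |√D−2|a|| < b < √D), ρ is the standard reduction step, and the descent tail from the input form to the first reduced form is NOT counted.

D = 364, ⌊√D⌋ = 19
descent: ρ → (11,10,-6)  [lands on river]
river: ρ → (-6,14,7)
river: ρ → (7,14,-6)
river: ρ → (-6,10,11)
river: ρ → (11,12,-5)
river: ρ → (-5,18,2)
river: ρ → (2,18,-5)
river: ρ → (-5,12,11)
ρ-cycle length = 8 (tail of 1 descent step not counted)

8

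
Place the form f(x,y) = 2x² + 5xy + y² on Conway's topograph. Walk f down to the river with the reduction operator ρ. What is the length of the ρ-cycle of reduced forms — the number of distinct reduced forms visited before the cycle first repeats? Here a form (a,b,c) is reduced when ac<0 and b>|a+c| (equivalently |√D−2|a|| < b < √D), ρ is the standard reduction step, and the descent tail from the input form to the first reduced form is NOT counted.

D = 17, ⌊√D⌋ = 4
descent: ρ → (1,3,-2)  [lands on river]
river: ρ → (-2,1,2)
river: ρ → (2,3,-1)
river: ρ → (-1,3,2)
river: ρ → (2,1,-2)
river: ρ → (-2,3,1)
ρ-cycle length = 6 (tail of 1 descent step not counted)

6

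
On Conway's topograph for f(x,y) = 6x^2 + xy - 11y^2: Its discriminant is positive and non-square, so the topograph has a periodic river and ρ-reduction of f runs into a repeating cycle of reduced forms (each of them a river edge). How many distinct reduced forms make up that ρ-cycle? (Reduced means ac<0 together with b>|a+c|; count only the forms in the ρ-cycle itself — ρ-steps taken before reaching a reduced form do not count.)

D = 265, ⌊√D⌋ = 16
descent: ρ → (-11,-1,6)
descent: ρ → (6,13,-4)  [lands on river]
river: ρ → (-4,11,9)
river: ρ → (9,7,-6)
river: ρ → (-6,5,10)
river: ρ → (10,15,-1)
river: ρ → (-1,15,10)
river: ρ → (10,5,-6)
river: ρ → (-6,7,9)
river: ρ → (9,11,-4)
river: ρ → (-4,13,6)
river: ρ → (6,11,-6)
river: ρ → (-6,13,4)
river: ρ → (4,11,-9)
river: ρ → (-9,7,6)
river: ρ → (6,5,-10)
river: ρ → (-10,15,1)
river: ρ → (1,15,-10)
river: ρ → (-10,5,6)
river: ρ → (6,7,-9)
river: ρ → (-9,11,4)
river: ρ → (4,13,-6)
river: ρ → (-6,11,6)
ρ-cycle length = 22 (tail of 2 descent steps not counted)

22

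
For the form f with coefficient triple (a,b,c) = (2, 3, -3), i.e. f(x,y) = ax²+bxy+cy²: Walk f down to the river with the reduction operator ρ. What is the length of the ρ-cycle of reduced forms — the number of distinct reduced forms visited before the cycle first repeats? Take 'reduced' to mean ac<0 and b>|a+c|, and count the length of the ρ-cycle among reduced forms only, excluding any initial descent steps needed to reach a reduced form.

D = 33, ⌊√D⌋ = 5
river: ρ → (-3,3,2)
river: ρ → (2,5,-1)
river: ρ → (-1,5,2)
river: ρ → (2,3,-3)
ρ-cycle length = 4 (tail of 0 descent steps not counted)

4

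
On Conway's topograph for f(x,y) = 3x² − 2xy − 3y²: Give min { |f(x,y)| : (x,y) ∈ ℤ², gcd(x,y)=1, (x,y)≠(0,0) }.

descent: ρ → (-3,2,3)  [lands on river]
river: ρ → (3,4,-2)
river: ρ → (-2,4,3)
river: ρ → (3,2,-3)
river: ρ → (-3,4,2)
river: ρ → (2,4,-3)
closes: descent 1, river 6
min |a| on river = 2

2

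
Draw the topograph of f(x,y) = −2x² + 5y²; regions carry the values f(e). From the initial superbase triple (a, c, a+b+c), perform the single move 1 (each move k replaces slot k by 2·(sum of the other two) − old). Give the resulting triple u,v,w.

start (-2,5,3) = (f(1,0),f(0,1),f(1,1))
replace slot 1: 2·(5+3) − (-2) = 18 → (18,5,3)

18,5,3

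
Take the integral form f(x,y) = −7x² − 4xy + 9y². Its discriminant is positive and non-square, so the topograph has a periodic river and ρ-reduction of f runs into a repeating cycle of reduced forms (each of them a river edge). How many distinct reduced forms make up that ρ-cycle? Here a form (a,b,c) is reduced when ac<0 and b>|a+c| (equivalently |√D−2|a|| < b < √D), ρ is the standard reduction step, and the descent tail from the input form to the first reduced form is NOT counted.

D = 268, ⌊√D⌋ = 16
descent: ρ → (9,4,-7)  [lands on river]
river: ρ → (-7,10,6)
river: ρ → (6,14,-3)
river: ρ → (-3,16,1)
river: ρ → (1,16,-3)
river: ρ → (-3,14,6)
river: ρ → (6,10,-7)
river: ρ → (-7,4,9)
river: ρ → (9,14,-2)
river: ρ → (-2,14,9)
ρ-cycle length = 10 (tail of 1 descent step not counted)

10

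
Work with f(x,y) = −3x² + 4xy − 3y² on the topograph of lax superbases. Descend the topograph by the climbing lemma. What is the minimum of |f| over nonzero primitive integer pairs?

translate: b→2 (≡-4 mod 6), so (3,-4,3)→(3,2,2)
flip: (3,2,2)→(2,-2,3)
translate: b→2 (≡-2 mod 4), so (2,-2,3)→(2,2,3)
reduced (well bottom): (2,2,3) with a≤c, −a<b≤a
well minimum |f| = |-2| = 2 (negative-definite)

2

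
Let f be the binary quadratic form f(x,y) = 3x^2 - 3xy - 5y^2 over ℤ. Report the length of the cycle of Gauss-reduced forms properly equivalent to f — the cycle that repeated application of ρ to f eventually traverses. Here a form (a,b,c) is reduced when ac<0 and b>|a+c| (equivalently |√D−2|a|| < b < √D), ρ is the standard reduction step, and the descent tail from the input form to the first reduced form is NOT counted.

D = 69, ⌊√D⌋ = 8
descent: ρ → (-5,3,3)  [lands on river]
river: ρ → (3,3,-5)
river: ρ → (-5,7,1)
river: ρ → (1,7,-5)
ρ-cycle length = 4 (tail of 1 descent step not counted)

4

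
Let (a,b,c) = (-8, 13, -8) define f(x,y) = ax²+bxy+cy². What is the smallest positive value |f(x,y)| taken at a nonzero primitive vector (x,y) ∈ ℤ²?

translate: b→3 (≡-13 mod 16), so (8,-13,8)→(8,3,3)
flip: (8,3,3)→(3,-3,8)
translate: b→3 (≡-3 mod 6), so (3,-3,8)→(3,3,8)
reduced (well bottom): (3,3,8) with a≤c, −a<b≤a
well minimum |f| = |-3| = 3 (negative-definite)

3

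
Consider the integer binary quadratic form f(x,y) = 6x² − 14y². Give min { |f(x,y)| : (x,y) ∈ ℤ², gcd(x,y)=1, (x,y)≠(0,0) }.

descent: ρ → (-14,0,6)
descent: ρ → (6,12,-8)  [lands on river]
river: ρ → (-8,4,10)
river: ρ → (10,16,-2)
river: ρ → (-2,16,10)
river: ρ → (10,4,-8)
river: ρ → (-8,12,6)
closes: descent 2, river 6
min |a| on river = 2

2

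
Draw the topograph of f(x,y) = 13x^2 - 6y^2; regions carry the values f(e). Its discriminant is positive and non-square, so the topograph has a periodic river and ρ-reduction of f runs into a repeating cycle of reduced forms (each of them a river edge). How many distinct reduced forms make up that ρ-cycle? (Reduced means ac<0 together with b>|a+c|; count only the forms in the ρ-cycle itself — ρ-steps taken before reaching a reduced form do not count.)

D = 312, ⌊√D⌋ = 17
descent: ρ → (-6,12,7)  [lands on river]
river: ρ → (7,16,-2)
river: ρ → (-2,16,7)
river: ρ → (7,12,-6)
ρ-cycle length = 4 (tail of 1 descent step not counted)

4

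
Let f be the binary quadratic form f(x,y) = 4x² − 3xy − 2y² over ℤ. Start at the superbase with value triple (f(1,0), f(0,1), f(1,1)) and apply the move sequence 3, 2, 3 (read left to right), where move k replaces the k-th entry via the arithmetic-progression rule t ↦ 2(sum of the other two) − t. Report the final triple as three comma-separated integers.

start (4,-2,-1) = (f(1,0),f(0,1),f(1,1))
replace slot 3: 2·(4+(-2)) − (-1) = 5 → (4,-2,5)
replace slot 2: 2·(4+5) − (-2) = 20 → (4,20,5)
replace slot 3: 2·(4+20) − 5 = 43 → (4,20,43)

4,20,43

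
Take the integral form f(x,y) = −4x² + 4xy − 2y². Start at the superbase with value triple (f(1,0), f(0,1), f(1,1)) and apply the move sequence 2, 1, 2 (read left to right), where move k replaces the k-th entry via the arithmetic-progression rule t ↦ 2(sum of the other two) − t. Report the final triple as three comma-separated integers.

start (-4,-2,-2) = (f(1,0),f(0,1),f(1,1))
replace slot 2: 2·((-4)+(-2)) − (-2) = -10 → (-4,-10,-2)
replace slot 1: 2·((-10)+(-2)) − (-4) = -20 → (-20,-10,-2)
replace slot 2: 2·((-20)+(-2)) − (-10) = -34 → (-20,-34,-2)

-20,-34,-2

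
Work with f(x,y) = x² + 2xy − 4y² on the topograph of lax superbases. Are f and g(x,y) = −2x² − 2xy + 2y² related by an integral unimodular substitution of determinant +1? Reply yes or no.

D₁ = 20, D₂ = 20
river cycle of f (length 2): (1, 4, -1), (-1, 4, 1)
river cycle of g (length 2): (2, 2, -2), (-2, 2, 2)
cycles differ ⇒ inequivalent

no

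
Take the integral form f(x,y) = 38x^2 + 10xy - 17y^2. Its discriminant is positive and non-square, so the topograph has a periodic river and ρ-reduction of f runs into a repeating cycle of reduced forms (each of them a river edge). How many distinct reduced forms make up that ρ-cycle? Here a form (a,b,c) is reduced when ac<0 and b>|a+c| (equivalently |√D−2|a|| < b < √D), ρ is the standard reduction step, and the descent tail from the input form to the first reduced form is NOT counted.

D = 2684, ⌊√D⌋ = 51
descent: ρ → (-17,24,31)  [lands on river]
river: ρ → (31,38,-10)
river: ρ → (-10,42,23)
river: ρ → (23,50,-2)
river: ρ → (-2,50,23)
river: ρ → (23,42,-10)
river: ρ → (-10,38,31)
river: ρ → (31,24,-17)
river: ρ → (-17,44,11)
river: ρ → (11,44,-17)
ρ-cycle length = 10 (tail of 1 descent step not counted)

10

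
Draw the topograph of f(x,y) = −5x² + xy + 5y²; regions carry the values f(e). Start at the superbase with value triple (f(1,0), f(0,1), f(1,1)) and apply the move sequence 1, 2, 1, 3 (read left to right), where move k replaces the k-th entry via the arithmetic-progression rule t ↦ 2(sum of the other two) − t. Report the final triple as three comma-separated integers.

start (-5,5,1) = (f(1,0),f(0,1),f(1,1))
replace slot 1: 2·(5+1) − (-5) = 17 → (17,5,1)
replace slot 2: 2·(17+1) − 5 = 31 → (17,31,1)
replace slot 1: 2·(31+1) − 17 = 47 → (47,31,1)
replace slot 3: 2·(47+31) − 1 = 155 → (47,31,155)

47,31,155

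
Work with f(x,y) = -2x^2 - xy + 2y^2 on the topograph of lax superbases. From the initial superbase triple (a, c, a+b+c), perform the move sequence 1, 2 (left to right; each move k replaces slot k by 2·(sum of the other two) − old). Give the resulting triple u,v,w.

start (-2,2,-1) = (f(1,0),f(0,1),f(1,1))
replace slot 1: 2·(2+(-1)) − (-2) = 4 → (4,2,-1)
replace slot 2: 2·(4+(-1)) − 2 = 4 → (4,4,-1)

4,4,-1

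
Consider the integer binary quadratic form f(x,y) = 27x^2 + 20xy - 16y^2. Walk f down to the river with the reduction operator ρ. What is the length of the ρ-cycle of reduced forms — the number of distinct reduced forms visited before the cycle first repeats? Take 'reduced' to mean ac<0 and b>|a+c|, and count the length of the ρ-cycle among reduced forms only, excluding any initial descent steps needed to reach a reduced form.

D = 2128, ⌊√D⌋ = 46
river: ρ → (-16,44,3)
river: ρ → (3,46,-1)
river: ρ → (-1,46,3)
river: ρ → (3,44,-16)
river: ρ → (-16,20,27)
river: ρ → (27,34,-9)
river: ρ → (-9,38,19)
river: ρ → (19,38,-9)
river: ρ → (-9,34,27)
river: ρ → (27,20,-16)
ρ-cycle length = 10 (tail of 0 descent steps not counted)

10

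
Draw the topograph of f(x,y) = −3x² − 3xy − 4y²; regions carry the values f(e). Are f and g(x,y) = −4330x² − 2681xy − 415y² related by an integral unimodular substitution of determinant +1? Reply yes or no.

D₁ = -39, D₂ = -39
f is negative-definite; reduce −f:
−f: reduced (well bottom): (3,3,4) with a≤c, −a<b≤a
flip sign back: reduced form of f is (-3,-3,-4)
g is negative-definite; reduce −g:
−g: flip: (4330,2681,415)→(415,-2681,4330)
−g: translate: b→-191 (≡-2681 mod 830), so (415,-2681,4330)→(415,-191,22)
−g: flip: (415,-191,22)→(22,191,415)
−g: translate: b→15 (≡191 mod 44), so (22,191,415)→(22,15,3)
−g: flip: (22,15,3)→(3,-15,22)
−g: translate: b→3 (≡-15 mod 6), so (3,-15,22)→(3,3,4)
−g: reduced (well bottom): (3,3,4) with a≤c, −a<b≤a
flip sign back: reduced form of g is (-3,-3,-4)
reduced forms (-3, -3, -4) vs (-3, -3, -4) ⇒ equivalent

yes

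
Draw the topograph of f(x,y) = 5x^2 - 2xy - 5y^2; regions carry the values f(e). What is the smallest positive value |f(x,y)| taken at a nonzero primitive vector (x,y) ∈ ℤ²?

descent: ρ → (-5,2,5)  [lands on river]
river: ρ → (5,8,-2)
river: ρ → (-2,8,5)
river: ρ → (5,2,-5)
river: ρ → (-5,8,2)
river: ρ → (2,8,-5)
closes: descent 1, river 6
min |a| on river = 2

2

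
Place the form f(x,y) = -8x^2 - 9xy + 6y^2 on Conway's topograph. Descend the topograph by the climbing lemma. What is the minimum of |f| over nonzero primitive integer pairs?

descent: ρ → (6,9,-8)  [lands on river]
river: ρ → (-8,7,7)
river: ρ → (7,7,-8)
river: ρ → (-8,9,6)
river: ρ → (6,15,-2)
river: ρ → (-2,13,13)
river: ρ → (13,13,-2)
river: ρ → (-2,15,6)
closes: descent 1, river 8
min |a| on river = 2

2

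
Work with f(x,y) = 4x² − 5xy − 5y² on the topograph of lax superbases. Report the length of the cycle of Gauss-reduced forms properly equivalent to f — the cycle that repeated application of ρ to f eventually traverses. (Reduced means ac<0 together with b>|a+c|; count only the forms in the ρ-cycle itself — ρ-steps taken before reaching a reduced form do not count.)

D = 105, ⌊√D⌋ = 10
descent: ρ → (-5,5,4)  [lands on river]
river: ρ → (4,3,-6)
river: ρ → (-6,9,1)
river: ρ → (1,9,-6)
river: ρ → (-6,3,4)
river: ρ → (4,5,-5)
ρ-cycle length = 6 (tail of 1 descent step not counted)

6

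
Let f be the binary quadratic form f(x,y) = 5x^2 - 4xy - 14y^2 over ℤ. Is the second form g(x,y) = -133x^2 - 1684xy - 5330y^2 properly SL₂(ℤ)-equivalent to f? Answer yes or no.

D₁ = 296, D₂ = 296
river cycle of f (length 6): (5, 16, -2), (-2, 16, 5), (5, 14, -5), (-5, 16, 2), (2, 16, -5), (-5, 14, 5)
river cycle of g (length 6): (5, 16, -2), (-2, 16, 5), (5, 14, -5), (-5, 16, 2), (2, 16, -5), (-5, 14, 5)
cycles coincide ⇒ equivalent

yes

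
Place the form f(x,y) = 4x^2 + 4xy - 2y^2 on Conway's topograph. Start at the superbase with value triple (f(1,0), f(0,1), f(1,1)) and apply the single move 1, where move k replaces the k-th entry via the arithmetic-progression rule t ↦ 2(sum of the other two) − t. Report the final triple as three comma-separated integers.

start (4,-2,6) = (f(1,0),f(0,1),f(1,1))
replace slot 1: 2·((-2)+6) − 4 = 4 → (4,-2,6)

4,-2,6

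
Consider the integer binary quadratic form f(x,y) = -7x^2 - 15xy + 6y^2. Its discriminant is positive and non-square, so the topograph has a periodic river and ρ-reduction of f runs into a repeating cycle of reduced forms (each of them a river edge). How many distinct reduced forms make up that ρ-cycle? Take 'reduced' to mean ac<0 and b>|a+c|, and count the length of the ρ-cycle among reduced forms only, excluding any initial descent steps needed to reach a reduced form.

D = 393, ⌊√D⌋ = 19
descent: ρ → (6,15,-7)  [lands on river]
river: ρ → (-7,13,8)
river: ρ → (8,19,-1)
river: ρ → (-1,19,8)
river: ρ → (8,13,-7)
river: ρ → (-7,15,6)
river: ρ → (6,9,-13)
river: ρ → (-13,17,2)
river: ρ → (2,19,-4)
river: ρ → (-4,13,14)
river: ρ → (14,15,-3)
river: ρ → (-3,15,14)
river: ρ → (14,13,-4)
river: ρ → (-4,19,2)
river: ρ → (2,17,-13)
river: ρ → (-13,9,6)
ρ-cycle length = 16 (tail of 1 descent step not counted)

16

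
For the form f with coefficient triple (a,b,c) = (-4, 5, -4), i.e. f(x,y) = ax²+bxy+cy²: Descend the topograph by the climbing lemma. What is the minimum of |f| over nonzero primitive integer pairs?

translate: b→3 (≡-5 mod 8), so (4,-5,4)→(4,3,3)
flip: (4,3,3)→(3,-3,4)
translate: b→3 (≡-3 mod 6), so (3,-3,4)→(3,3,4)
reduced (well bottom): (3,3,4) with a≤c, −a<b≤a
well minimum |f| = |-3| = 3 (negative-definite)

3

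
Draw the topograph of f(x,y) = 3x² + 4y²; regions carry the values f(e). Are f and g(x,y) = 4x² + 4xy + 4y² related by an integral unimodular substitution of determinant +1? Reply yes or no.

D₁ = -48, D₂ = -48
f: reduced (well bottom): (3,0,4) with a≤c, −a<b≤a
g: reduced (well bottom): (4,4,4) with a≤c, −a<b≤a
reduced forms (3, 0, 4) vs (4, 4, 4) ⇒ inequivalent

no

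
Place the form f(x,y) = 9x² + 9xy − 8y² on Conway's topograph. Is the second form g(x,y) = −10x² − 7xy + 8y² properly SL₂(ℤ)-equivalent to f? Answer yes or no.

D₁ = 369, D₂ = 369
river cycle of f (length 16): (-8, 7, 10), (10, 13, -5), (-5, 17, 4), (4, 15, -9), (-9, 3, 10), (10, 17, -2), (-2, 19, 1), (1, 19, -2), (-2, 17, 10), (10, 3, -9), … (6 more)
river cycle of g (length 16): (8, 7, -10), (-10, 13, 5), (5, 17, -4), (-4, 15, 9), (9, 3, -10), (-10, 17, 2), (2, 19, -1), (-1, 19, 2), (2, 17, -10), (-10, 3, 9), … (6 more)
cycles differ ⇒ inequivalent

no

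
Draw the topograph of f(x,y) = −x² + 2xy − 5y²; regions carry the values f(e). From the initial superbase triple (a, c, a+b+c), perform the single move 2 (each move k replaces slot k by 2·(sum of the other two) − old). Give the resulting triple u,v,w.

start (-1,-5,-4) = (f(1,0),f(0,1),f(1,1))
replace slot 2: 2·((-1)+(-4)) − (-5) = -5 → (-1,-5,-4)

-1,-5,-4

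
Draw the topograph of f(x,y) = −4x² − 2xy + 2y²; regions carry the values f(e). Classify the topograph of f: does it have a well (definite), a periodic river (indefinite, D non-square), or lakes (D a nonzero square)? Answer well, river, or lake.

D = b²−4ac = (-2)² − 4·(-4)·2 = 36
D = 6² is a perfect square ⇒ form factors over ℤ ⇒ lakes

lake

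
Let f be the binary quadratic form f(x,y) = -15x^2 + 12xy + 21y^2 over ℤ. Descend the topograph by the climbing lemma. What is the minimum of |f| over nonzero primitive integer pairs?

river: ρ → (21,30,-6)
river: ρ → (-6,30,21)
river: ρ → (21,12,-15)
river: ρ → (-15,18,18)
river: ρ → (18,18,-15)
river: ρ → (-15,12,21)
closes: descent 0, river 6
min |a| on river = 6

6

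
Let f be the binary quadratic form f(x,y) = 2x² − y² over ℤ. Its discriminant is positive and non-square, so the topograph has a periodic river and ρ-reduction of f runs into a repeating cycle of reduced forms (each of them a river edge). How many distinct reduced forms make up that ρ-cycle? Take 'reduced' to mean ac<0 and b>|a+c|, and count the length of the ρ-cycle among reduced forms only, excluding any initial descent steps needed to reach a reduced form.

D = 8, ⌊√D⌋ = 2
descent: ρ → (-1,2,1)  [lands on river]
river: ρ → (1,2,-1)
ρ-cycle length = 2 (tail of 1 descent step not counted)

2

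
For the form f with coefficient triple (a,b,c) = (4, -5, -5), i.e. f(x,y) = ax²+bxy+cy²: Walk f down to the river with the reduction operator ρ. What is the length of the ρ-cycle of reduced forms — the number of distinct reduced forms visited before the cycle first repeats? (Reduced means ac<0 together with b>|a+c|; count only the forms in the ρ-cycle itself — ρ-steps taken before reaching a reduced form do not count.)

D = 105, ⌊√D⌋ = 10
descent: ρ → (-5,5,4)  [lands on river]
river: ρ → (4,3,-6)
river: ρ → (-6,9,1)
river: ρ → (1,9,-6)
river: ρ → (-6,3,4)
river: ρ → (4,5,-5)
ρ-cycle length = 6 (tail of 1 descent step not counted)

6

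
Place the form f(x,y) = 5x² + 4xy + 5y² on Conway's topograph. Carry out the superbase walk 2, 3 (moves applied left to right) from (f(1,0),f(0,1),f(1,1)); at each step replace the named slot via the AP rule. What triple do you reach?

start (5,5,14) = (f(1,0),f(0,1),f(1,1))
replace slot 2: 2·(5+14) − 5 = 33 → (5,33,14)
replace slot 3: 2·(5+33) − 14 = 62 → (5,33,62)

5,33,62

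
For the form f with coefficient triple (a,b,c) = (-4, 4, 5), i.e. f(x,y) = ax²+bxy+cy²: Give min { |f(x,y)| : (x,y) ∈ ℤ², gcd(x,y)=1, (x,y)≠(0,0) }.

river: ρ → (5,6,-3)
river: ρ → (-3,6,5)
river: ρ → (5,4,-4)
river: ρ → (-4,4,5)
closes: descent 0, river 4
min |a| on river = 3

3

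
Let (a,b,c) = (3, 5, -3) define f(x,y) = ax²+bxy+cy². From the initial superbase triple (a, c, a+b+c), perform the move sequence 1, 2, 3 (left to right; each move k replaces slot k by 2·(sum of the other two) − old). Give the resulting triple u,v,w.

start (3,-3,5) = (f(1,0),f(0,1),f(1,1))
replace slot 1: 2·((-3)+5) − 3 = 1 → (1,-3,5)
replace slot 2: 2·(1+5) − (-3) = 15 → (1,15,5)
replace slot 3: 2·(1+15) − 5 = 27 → (1,15,27)

1,15,27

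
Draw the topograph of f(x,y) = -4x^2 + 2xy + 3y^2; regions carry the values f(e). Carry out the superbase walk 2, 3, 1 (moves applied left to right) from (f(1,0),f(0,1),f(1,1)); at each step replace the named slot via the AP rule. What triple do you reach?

start (-4,3,1) = (f(1,0),f(0,1),f(1,1))
replace slot 2: 2·((-4)+1) − 3 = -9 → (-4,-9,1)
replace slot 3: 2·((-4)+(-9)) − 1 = -27 → (-4,-9,-27)
replace slot 1: 2·((-9)+(-27)) − (-4) = -68 → (-68,-9,-27)

-68,-9,-27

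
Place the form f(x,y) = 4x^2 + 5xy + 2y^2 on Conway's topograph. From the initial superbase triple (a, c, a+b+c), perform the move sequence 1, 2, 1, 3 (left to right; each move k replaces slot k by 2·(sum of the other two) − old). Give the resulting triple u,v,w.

start (4,2,11) = (f(1,0),f(0,1),f(1,1))
replace slot 1: 2·(2+11) − 4 = 22 → (22,2,11)
replace slot 2: 2·(22+11) − 2 = 64 → (22,64,11)
replace slot 1: 2·(64+11) − 22 = 128 → (128,64,11)
replace slot 3: 2·(128+64) − 11 = 373 → (128,64,373)

128,64,373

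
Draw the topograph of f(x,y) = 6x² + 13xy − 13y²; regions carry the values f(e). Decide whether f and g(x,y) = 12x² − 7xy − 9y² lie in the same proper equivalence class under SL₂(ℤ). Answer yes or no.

D₁ = 481, D₂ = 481
river cycle of f (length 26): (-13, 13, 6), (6, 11, -15), (-15, 19, 2), (2, 21, -5), (-5, 19, 6), (6, 17, -8), (-8, 15, 8), (8, 17, -6), (-6, 19, 5), (5, 21, -2), … (16 more)
river cycle of g (length 30): (-9, 7, 12), (12, 17, -4), (-4, 15, 16), (16, 17, -3), (-3, 19, 10), (10, 21, -1), (-1, 21, 10), (10, 19, -3), (-3, 17, 16), (16, 15, -4), … (20 more)
cycles differ ⇒ inequivalent

no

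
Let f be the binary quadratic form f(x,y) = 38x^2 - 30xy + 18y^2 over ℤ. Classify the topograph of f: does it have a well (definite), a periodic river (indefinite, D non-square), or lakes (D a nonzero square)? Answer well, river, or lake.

D = b²−4ac = (-30)² − 4·38·18 = -1836
D < 0 ⇒ definite ⇒ every region one sign ⇒ single well

well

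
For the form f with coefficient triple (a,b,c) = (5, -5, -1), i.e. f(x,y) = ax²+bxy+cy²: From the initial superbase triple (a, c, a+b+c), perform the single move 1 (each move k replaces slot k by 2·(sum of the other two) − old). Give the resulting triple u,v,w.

start (5,-1,-1) = (f(1,0),f(0,1),f(1,1))
replace slot 1: 2·((-1)+(-1)) − 5 = -9 → (-9,-1,-1)

-9,-1,-1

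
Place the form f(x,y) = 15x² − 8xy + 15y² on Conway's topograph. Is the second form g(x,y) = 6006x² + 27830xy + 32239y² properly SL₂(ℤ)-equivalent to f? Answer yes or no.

D₁ = -836, D₂ = -836
f: flip: (15,-8,15)→(15,8,15)
f: reduced (well bottom): (15,8,15) with a≤c, −a<b≤a
g: translate: b→3806 (≡27830 mod 12012), so (6006,27830,32239)→(6006,3806,603)
g: flip: (6006,3806,603)→(603,-3806,6006)
g: translate: b→-188 (≡-3806 mod 1206), so (603,-3806,6006)→(603,-188,15)
g: flip: (603,-188,15)→(15,188,603)
g: translate: b→8 (≡188 mod 30), so (15,188,603)→(15,8,15)
g: reduced (well bottom): (15,8,15) with a≤c, −a<b≤a
reduced forms (15, 8, 15) vs (15, 8, 15) ⇒ equivalent

yes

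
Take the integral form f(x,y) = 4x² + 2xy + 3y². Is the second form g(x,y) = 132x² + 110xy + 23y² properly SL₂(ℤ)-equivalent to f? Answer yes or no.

D₁ = -44, D₂ = -44
f: flip: (4,2,3)→(3,-2,4)
f: reduced (well bottom): (3,-2,4) with a≤c, −a<b≤a
g: flip: (132,110,23)→(23,-110,132)
g: translate: b→-18 (≡-110 mod 46), so (23,-110,132)→(23,-18,4)
g: flip: (23,-18,4)→(4,18,23)
g: translate: b→2 (≡18 mod 8), so (4,18,23)→(4,2,3)
g: flip: (4,2,3)→(3,-2,4)
g: reduced (well bottom): (3,-2,4) with a≤c, −a<b≤a
reduced forms (3, -2, 4) vs (3, -2, 4) ⇒ equivalent

yes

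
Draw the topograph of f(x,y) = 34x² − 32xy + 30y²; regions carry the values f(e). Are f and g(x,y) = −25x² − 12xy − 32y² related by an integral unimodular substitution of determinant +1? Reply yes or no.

D₁ = -3056, D₂ = -3056
f: flip: (34,-32,30)→(30,32,34)
f: translate: b→-28 (≡32 mod 60), so (30,32,34)→(30,-28,32)
f: reduced (well bottom): (30,-28,32) with a≤c, −a<b≤a
g is negative-definite; reduce −g:
−g: reduced (well bottom): (25,12,32) with a≤c, −a<b≤a
flip sign back: reduced form of g is (-25,-12,-32)
reduced forms (30, -28, 32) vs (-25, -12, -32) ⇒ inequivalent

no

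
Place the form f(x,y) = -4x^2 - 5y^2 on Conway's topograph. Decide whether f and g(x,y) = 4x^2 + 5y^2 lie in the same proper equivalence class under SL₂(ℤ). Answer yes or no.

D₁ = -80, D₂ = -80
f is negative-definite; reduce −f:
−f: reduced (well bottom): (4,0,5) with a≤c, −a<b≤a
flip sign back: reduced form of f is (-4,0,-5)
g: reduced (well bottom): (4,0,5) with a≤c, −a<b≤a
reduced forms (-4, 0, -5) vs (4, 0, 5) ⇒ inequivalent

no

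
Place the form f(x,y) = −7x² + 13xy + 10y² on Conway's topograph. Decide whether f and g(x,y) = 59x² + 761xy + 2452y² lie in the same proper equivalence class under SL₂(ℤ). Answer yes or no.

D₁ = 449, D₂ = 449
river cycle of f (length 38): (10, 7, -10), (-10, 13, 7), (7, 15, -8), (-8, 17, 5), (5, 13, -14), (-14, 15, 4), (4, 17, -10), (-10, 3, 11), (11, 19, -2), (-2, 21, 1), … (28 more)
river cycle of g (length 38): (10, 7, -10), (-10, 13, 7), (7, 15, -8), (-8, 17, 5), (5, 13, -14), (-14, 15, 4), (4, 17, -10), (-10, 3, 11), (11, 19, -2), (-2, 21, 1), … (28 more)
cycles coincide ⇒ equivalent

yes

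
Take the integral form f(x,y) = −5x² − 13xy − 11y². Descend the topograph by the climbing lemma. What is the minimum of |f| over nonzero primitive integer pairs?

translate: b→3 (≡13 mod 10), so (5,13,11)→(5,3,3)
flip: (5,3,3)→(3,-3,5)
translate: b→3 (≡-3 mod 6), so (3,-3,5)→(3,3,5)
reduced (well bottom): (3,3,5) with a≤c, −a<b≤a
well minimum |f| = |-3| = 3 (negative-definite)

3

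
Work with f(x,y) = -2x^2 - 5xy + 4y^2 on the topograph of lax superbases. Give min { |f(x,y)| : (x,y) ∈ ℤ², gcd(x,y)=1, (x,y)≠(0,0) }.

descent: ρ → (4,5,-2)  [lands on river]
river: ρ → (-2,7,1)
river: ρ → (1,7,-2)
river: ρ → (-2,5,4)
river: ρ → (4,3,-3)
river: ρ → (-3,3,4)
closes: descent 1, river 6
min |a| on river = 1

1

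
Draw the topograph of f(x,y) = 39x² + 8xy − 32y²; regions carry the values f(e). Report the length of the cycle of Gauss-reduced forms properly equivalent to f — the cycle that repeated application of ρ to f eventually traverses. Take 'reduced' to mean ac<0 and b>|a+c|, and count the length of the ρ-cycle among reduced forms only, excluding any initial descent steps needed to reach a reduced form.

D = 5056, ⌊√D⌋ = 71
river: ρ → (-32,56,15)
river: ρ → (15,64,-16)
river: ρ → (-16,64,15)
river: ρ → (15,56,-32)
river: ρ → (-32,8,39)
river: ρ → (39,70,-1)
river: ρ → (-1,70,39)
river: ρ → (39,8,-32)
ρ-cycle length = 8 (tail of 0 descent steps not counted)

8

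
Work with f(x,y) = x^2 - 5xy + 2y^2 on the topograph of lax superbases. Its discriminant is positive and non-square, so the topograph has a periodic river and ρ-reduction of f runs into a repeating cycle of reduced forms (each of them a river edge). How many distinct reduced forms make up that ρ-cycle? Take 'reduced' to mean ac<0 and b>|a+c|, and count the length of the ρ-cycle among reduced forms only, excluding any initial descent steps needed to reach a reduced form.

D = 17, ⌊√D⌋ = 4
descent: ρ → (2,1,-2)  [lands on river]
river: ρ → (-2,3,1)
river: ρ → (1,3,-2)
river: ρ → (-2,1,2)
river: ρ → (2,3,-1)
river: ρ → (-1,3,2)
ρ-cycle length = 6 (tail of 1 descent step not counted)

6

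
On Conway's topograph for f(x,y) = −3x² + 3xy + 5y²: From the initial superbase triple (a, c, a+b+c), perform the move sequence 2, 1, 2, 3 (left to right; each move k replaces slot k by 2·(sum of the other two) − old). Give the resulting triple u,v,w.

start (-3,5,5) = (f(1,0),f(0,1),f(1,1))
replace slot 2: 2·((-3)+5) − 5 = -1 → (-3,-1,5)
replace slot 1: 2·((-1)+5) − (-3) = 11 → (11,-1,5)
replace slot 2: 2·(11+5) − (-1) = 33 → (11,33,5)
replace slot 3: 2·(11+33) − 5 = 83 → (11,33,83)

11,33,83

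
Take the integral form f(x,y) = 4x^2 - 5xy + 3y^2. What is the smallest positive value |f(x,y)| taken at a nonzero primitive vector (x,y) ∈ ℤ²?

translate: b→3 (≡-5 mod 8), so (4,-5,3)→(4,3,2)
flip: (4,3,2)→(2,-3,4)
translate: b→1 (≡-3 mod 4), so (2,-3,4)→(2,1,3)
reduced (well bottom): (2,1,3) with a≤c, −a<b≤a
well minimum = a = 2

2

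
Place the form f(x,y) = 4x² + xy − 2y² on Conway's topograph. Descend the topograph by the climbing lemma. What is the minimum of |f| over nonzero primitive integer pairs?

descent: ρ → (-2,3,3)  [lands on river]
river: ρ → (3,3,-2)
river: ρ → (-2,5,1)
river: ρ → (1,5,-2)
closes: descent 1, river 4
min |a| on river = 1

1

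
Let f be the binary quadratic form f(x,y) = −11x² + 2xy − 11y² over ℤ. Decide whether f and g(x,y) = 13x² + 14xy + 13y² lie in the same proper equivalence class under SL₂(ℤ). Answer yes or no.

D₁ = -480, D₂ = -480
f is negative-definite; reduce −f:
−f: flip: (11,-2,11)→(11,2,11)
−f: reduced (well bottom): (11,2,11) with a≤c, −a<b≤a
flip sign back: reduced form of f is (-11,-2,-11)
g: translate: b→-12 (≡14 mod 26), so (13,14,13)→(13,-12,12)
g: flip: (13,-12,12)→(12,12,13)
g: reduced (well bottom): (12,12,13) with a≤c, −a<b≤a
reduced forms (-11, -2, -11) vs (12, 12, 13) ⇒ inequivalent

no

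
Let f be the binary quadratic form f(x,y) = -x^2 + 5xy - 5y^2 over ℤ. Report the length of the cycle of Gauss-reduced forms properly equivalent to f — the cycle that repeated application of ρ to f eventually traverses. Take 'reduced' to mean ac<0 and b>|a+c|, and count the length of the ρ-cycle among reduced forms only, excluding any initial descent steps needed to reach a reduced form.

D = 5, ⌊√D⌋ = 2
descent: ρ → (-5,5,-1)
descent: ρ → (-1,1,1)  [lands on river]
river: ρ → (1,1,-1)
ρ-cycle length = 2 (tail of 2 descent steps not counted)

2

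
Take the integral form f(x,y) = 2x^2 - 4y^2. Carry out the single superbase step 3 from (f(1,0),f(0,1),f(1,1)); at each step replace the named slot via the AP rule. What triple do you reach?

start (2,-4,-2) = (f(1,0),f(0,1),f(1,1))
replace slot 3: 2·(2+(-4)) − (-2) = -2 → (2,-4,-2)

2,-4,-2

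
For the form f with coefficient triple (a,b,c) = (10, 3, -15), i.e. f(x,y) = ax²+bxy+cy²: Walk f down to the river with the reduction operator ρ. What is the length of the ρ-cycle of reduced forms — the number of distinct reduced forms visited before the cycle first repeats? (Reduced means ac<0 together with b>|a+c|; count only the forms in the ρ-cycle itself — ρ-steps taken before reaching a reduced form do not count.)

D = 609, ⌊√D⌋ = 24
descent: ρ → (-15,-3,10)
descent: ρ → (10,23,-2)  [lands on river]
river: ρ → (-2,21,21)
river: ρ → (21,21,-2)
river: ρ → (-2,23,10)
river: ρ → (10,17,-8)
river: ρ → (-8,15,12)
river: ρ → (12,9,-11)
river: ρ → (-11,13,10)
river: ρ → (10,7,-14)
river: ρ → (-14,21,3)
river: ρ → (3,21,-14)
river: ρ → (-14,7,10)
river: ρ → (10,13,-11)
river: ρ → (-11,9,12)
river: ρ → (12,15,-8)
river: ρ → (-8,17,10)
ρ-cycle length = 16 (tail of 2 descent steps not counted)

16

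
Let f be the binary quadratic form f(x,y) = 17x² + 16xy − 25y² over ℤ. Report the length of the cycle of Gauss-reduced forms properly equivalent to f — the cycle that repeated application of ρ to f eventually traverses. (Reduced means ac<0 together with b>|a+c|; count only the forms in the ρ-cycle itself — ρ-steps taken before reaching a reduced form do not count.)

D = 1956, ⌊√D⌋ = 44
river: ρ → (-25,34,8)
river: ρ → (8,30,-33)
river: ρ → (-33,36,5)
river: ρ → (5,44,-1)
river: ρ → (-1,44,5)
river: ρ → (5,36,-33)
river: ρ → (-33,30,8)
river: ρ → (8,34,-25)
river: ρ → (-25,16,17)
river: ρ → (17,18,-24)
river: ρ → (-24,30,11)
river: ρ → (11,36,-15)
river: ρ → (-15,24,23)
river: ρ → (23,22,-16)
river: ρ → (-16,42,3)
river: ρ → (3,42,-16)
river: ρ → (-16,22,23)
river: ρ → (23,24,-15)
river: ρ → (-15,36,11)
river: ρ → (11,30,-24)
river: ρ → (-24,18,17)
river: ρ → (17,16,-25)
ρ-cycle length = 22 (tail of 0 descent steps not counted)

22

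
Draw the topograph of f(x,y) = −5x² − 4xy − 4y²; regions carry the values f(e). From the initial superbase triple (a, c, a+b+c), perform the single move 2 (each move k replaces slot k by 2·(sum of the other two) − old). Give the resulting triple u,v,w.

start (-5,-4,-13) = (f(1,0),f(0,1),f(1,1))
replace slot 2: 2·((-5)+(-13)) − (-4) = -32 → (-5,-32,-13)

-5,-32,-13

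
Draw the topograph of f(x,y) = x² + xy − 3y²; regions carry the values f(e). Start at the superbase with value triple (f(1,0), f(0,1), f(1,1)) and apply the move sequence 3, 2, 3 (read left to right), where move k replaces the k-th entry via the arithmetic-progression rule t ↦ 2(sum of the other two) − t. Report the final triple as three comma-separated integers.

start (1,-3,-1) = (f(1,0),f(0,1),f(1,1))
replace slot 3: 2·(1+(-3)) − (-1) = -3 → (1,-3,-3)
replace slot 2: 2·(1+(-3)) − (-3) = -1 → (1,-1,-3)
replace slot 3: 2·(1+(-1)) − (-3) = 3 → (1,-1,3)

1,-1,3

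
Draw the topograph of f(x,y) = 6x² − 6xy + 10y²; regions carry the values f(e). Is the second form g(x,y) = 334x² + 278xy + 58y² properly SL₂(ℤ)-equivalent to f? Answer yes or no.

D₁ = -204, D₂ = -204
f: translate: b→6 (≡-6 mod 12), so (6,-6,10)→(6,6,10)
f: reduced (well bottom): (6,6,10) with a≤c, −a<b≤a
g: flip: (334,278,58)→(58,-278,334)
g: translate: b→-46 (≡-278 mod 116), so (58,-278,334)→(58,-46,10)
g: flip: (58,-46,10)→(10,46,58)
g: translate: b→6 (≡46 mod 20), so (10,46,58)→(10,6,6)
g: flip: (10,6,6)→(6,-6,10)
g: translate: b→6 (≡-6 mod 12), so (6,-6,10)→(6,6,10)
g: reduced (well bottom): (6,6,10) with a≤c, −a<b≤a
reduced forms (6, 6, 10) vs (6, 6, 10) ⇒ equivalent

yes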